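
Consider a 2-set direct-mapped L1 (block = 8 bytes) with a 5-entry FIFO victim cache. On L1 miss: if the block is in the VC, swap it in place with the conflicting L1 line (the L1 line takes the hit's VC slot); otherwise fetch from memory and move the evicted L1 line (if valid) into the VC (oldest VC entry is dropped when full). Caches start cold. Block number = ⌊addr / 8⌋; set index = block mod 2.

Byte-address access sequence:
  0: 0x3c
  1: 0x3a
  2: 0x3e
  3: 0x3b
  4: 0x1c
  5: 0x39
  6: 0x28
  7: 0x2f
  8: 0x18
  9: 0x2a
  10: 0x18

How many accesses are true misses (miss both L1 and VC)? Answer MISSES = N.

0: 0x3c (blk 7, set 1) → MISS  vc=[]
1: 0x3a (blk 7, set 1) → L1-HIT  vc=[]
2: 0x3e (blk 7, set 1) → L1-HIT  vc=[]
3: 0x3b (blk 7, set 1) → L1-HIT  vc=[]
4: 0x1c (blk 3, set 1) → MISS  vc=[7]
5: 0x39 (blk 7, set 1) → VC-HIT  vc=[3]
6: 0x28 (blk 5, set 1) → MISS  vc=[3, 7]
7: 0x2f (blk 5, set 1) → L1-HIT  vc=[3, 7]
8: 0x18 (blk 3, set 1) → VC-HIT  vc=[5, 7]
9: 0x2a (blk 5, set 1) → VC-HIT  vc=[3, 7]
10: 0x18 (blk 3, set 1) → VC-HIT  vc=[5, 7]

MISSES = 3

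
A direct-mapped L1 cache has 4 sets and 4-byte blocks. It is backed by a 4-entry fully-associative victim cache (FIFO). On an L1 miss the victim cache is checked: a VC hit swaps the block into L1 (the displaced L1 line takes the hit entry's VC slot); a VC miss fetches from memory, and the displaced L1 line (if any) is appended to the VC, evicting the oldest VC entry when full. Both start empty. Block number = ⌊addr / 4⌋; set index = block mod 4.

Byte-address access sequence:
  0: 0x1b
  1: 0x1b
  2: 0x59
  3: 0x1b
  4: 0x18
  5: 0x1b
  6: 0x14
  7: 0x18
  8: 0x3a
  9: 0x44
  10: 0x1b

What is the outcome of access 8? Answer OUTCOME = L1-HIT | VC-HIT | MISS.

  [0] addr=0x1b blk=6 s=2: MISS | VC []
  [1] addr=0x1b blk=6 s=2: L1-HIT | VC []
  [2] addr=0x59 blk=22 s=2: MISS | VC [6]
  [3] addr=0x1b blk=6 s=2: VC-HIT | VC [22]
  [4] addr=0x18 blk=6 s=2: L1-HIT | VC [22]
  [5] addr=0x1b blk=6 s=2: L1-HIT | VC [22]
  [6] addr=0x14 blk=5 s=1: MISS | VC [22]
  [7] addr=0x18 blk=6 s=2: L1-HIT | VC [22]
  [8] addr=0x3a blk=14 s=2: MISS | VC [22, 6]
  [9] addr=0x44 blk=17 s=1: MISS | VC [22, 6, 5]
  [10] addr=0x1b blk=6 s=2: VC-HIT | VC [22, 14, 5]

OUTCOME = MISS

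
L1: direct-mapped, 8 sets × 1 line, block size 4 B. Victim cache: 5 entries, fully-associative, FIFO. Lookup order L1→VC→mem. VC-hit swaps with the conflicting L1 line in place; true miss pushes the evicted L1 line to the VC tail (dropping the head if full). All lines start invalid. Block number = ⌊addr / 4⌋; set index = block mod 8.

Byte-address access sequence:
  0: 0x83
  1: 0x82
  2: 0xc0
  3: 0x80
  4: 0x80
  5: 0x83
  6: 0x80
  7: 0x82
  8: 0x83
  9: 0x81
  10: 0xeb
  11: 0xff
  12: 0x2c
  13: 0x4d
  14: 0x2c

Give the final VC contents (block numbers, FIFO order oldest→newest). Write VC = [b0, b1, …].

VC = [48, 19]

  [0] addr=0x83 blk=32 s=0: MISS | VC []
  [1] addr=0x82 blk=32 s=0: L1-HIT | VC []
  [2] addr=0xc0 blk=48 s=0: MISS | VC [32]
  [3] addr=0x80 blk=32 s=0: VC-HIT | VC [48]
  [4] addr=0x80 blk=32 s=0: L1-HIT | VC [48]
  [5] addr=0x83 blk=32 s=0: L1-HIT | VC [48]
  [6] addr=0x80 blk=32 s=0: L1-HIT | VC [48]
  [7] addr=0x82 blk=32 s=0: L1-HIT | VC [48]
  [8] addr=0x83 blk=32 s=0: L1-HIT | VC [48]
  [9] addr=0x81 blk=32 s=0: L1-HIT | VC [48]
  [10] addr=0xeb blk=58 s=2: MISS | VC [48]
  [11] addr=0xff blk=63 s=7: MISS | VC [48]
  [12] addr=0x2c blk=11 s=3: MISS | VC [48]
  [13] addr=0x4d blk=19 s=3: MISS | VC [48, 11]
  [14] addr=0x2c blk=11 s=3: VC-HIT | VC [48, 19]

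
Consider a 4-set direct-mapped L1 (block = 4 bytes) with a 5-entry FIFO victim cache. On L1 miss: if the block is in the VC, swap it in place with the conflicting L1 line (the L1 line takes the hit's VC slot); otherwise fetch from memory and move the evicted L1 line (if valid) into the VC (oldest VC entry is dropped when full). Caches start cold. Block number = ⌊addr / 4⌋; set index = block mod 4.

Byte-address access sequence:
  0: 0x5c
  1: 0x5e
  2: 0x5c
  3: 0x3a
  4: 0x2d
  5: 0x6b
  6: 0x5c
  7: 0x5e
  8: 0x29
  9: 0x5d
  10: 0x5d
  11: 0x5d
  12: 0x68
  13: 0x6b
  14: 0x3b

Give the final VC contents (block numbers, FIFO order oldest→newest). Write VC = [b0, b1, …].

  [0] addr=0x5c blk=23 s=3: MISS | VC []
  [1] addr=0x5e blk=23 s=3: L1-HIT | VC []
  [2] addr=0x5c blk=23 s=3: L1-HIT | VC []
  [3] addr=0x3a blk=14 s=2: MISS | VC []
  [4] addr=0x2d blk=11 s=3: MISS | VC [23]
  [5] addr=0x6b blk=26 s=2: MISS | VC [23, 14]
  [6] addr=0x5c blk=23 s=3: VC-HIT | VC [11, 14]
  [7] addr=0x5e blk=23 s=3: L1-HIT | VC [11, 14]
  [8] addr=0x29 blk=10 s=2: MISS | VC [11, 14, 26]
  [9] addr=0x5d blk=23 s=3: L1-HIT | VC [11, 14, 26]
  [10] addr=0x5d blk=23 s=3: L1-HIT | VC [11, 14, 26]
  [11] addr=0x5d blk=23 s=3: L1-HIT | VC [11, 14, 26]
  [12] addr=0x68 blk=26 s=2: VC-HIT | VC [11, 14, 10]
  [13] addr=0x6b blk=26 s=2: L1-HIT | VC [11, 14, 10]
  [14] addr=0x3b blk=14 s=2: VC-HIT | VC [11, 26, 10]

VC = [11, 26, 10]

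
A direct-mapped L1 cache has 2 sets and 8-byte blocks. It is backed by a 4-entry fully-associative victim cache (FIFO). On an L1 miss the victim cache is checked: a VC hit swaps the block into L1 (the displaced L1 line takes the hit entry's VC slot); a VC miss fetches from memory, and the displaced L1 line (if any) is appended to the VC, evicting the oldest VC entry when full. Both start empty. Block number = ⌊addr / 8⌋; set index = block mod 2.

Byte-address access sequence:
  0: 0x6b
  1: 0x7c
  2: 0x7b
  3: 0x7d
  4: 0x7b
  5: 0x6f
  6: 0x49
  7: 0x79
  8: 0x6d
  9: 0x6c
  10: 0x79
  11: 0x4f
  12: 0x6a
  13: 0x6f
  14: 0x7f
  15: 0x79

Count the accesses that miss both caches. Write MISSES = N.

MISSES = 3

#0 0x6b→b13/s1 MISS; vc=[]
#1 0x7c→b15/s1 MISS; vc=[13]
#2 0x7b→b15/s1 L1-HIT; vc=[13]
#3 0x7d→b15/s1 L1-HIT; vc=[13]
#4 0x7b→b15/s1 L1-HIT; vc=[13]
#5 0x6f→b13/s1 VC-HIT; vc=[15]
#6 0x49→b9/s1 MISS; vc=[15,13]
#7 0x79→b15/s1 VC-HIT; vc=[9,13]
#8 0x6d→b13/s1 VC-HIT; vc=[9,15]
#9 0x6c→b13/s1 L1-HIT; vc=[9,15]
#10 0x79→b15/s1 VC-HIT; vc=[9,13]
#11 0x4f→b9/s1 VC-HIT; vc=[15,13]
#12 0x6a→b13/s1 VC-HIT; vc=[15,9]
#13 0x6f→b13/s1 L1-HIT; vc=[15,9]
#14 0x7f→b15/s1 VC-HIT; vc=[13,9]
#15 0x79→b15/s1 L1-HIT; vc=[13,9]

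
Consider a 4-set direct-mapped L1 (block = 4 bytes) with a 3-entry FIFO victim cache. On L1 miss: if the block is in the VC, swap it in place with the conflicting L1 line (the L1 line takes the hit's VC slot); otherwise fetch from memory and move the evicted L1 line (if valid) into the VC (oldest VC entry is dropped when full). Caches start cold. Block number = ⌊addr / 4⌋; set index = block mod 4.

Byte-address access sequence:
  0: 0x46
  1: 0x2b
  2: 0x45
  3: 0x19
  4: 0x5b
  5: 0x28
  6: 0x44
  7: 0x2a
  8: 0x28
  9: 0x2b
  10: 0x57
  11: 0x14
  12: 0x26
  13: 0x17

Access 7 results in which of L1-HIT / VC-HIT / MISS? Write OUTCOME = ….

OUTCOME = L1-HIT

0: 0x46 (blk 17, set 1) → MISS  vc=[]
1: 0x2b (blk 10, set 2) → MISS  vc=[]
2: 0x45 (blk 17, set 1) → L1-HIT  vc=[]
3: 0x19 (blk 6, set 2) → MISS  vc=[10]
4: 0x5b (blk 22, set 2) → MISS  vc=[10, 6]
5: 0x28 (blk 10, set 2) → VC-HIT  vc=[22, 6]
6: 0x44 (blk 17, set 1) → L1-HIT  vc=[22, 6]
7: 0x2a (blk 10, set 2) → L1-HIT  vc=[22, 6]
8: 0x28 (blk 10, set 2) → L1-HIT  vc=[22, 6]
9: 0x2b (blk 10, set 2) → L1-HIT  vc=[22, 6]
10: 0x57 (blk 21, set 1) → MISS  vc=[22, 6, 17]
11: 0x14 (blk 5, set 1) → MISS  vc=[6, 17, 21]
12: 0x26 (blk 9, set 1) → MISS  vc=[17, 21, 5]
13: 0x17 (blk 5, set 1) → VC-HIT  vc=[17, 21, 9]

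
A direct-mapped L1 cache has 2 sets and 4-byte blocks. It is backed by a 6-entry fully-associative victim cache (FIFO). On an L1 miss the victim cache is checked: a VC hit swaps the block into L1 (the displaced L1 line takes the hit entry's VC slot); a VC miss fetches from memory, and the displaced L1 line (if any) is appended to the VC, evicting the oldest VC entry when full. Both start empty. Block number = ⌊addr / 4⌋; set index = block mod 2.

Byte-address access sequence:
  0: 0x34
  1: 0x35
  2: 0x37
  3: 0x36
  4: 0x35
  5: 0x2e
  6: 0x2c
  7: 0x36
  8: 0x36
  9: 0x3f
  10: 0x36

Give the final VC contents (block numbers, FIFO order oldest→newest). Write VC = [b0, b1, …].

0: 0x34 (blk 13, set 1) → MISS  vc=[]
1: 0x35 (blk 13, set 1) → L1-HIT  vc=[]
2: 0x37 (blk 13, set 1) → L1-HIT  vc=[]
3: 0x36 (blk 13, set 1) → L1-HIT  vc=[]
4: 0x35 (blk 13, set 1) → L1-HIT  vc=[]
5: 0x2e (blk 11, set 1) → MISS  vc=[13]
6: 0x2c (blk 11, set 1) → L1-HIT  vc=[13]
7: 0x36 (blk 13, set 1) → VC-HIT  vc=[11]
8: 0x36 (blk 13, set 1) → L1-HIT  vc=[11]
9: 0x3f (blk 15, set 1) → MISS  vc=[11, 13]
10: 0x36 (blk 13, set 1) → VC-HIT  vc=[11, 15]

VC = [11, 15]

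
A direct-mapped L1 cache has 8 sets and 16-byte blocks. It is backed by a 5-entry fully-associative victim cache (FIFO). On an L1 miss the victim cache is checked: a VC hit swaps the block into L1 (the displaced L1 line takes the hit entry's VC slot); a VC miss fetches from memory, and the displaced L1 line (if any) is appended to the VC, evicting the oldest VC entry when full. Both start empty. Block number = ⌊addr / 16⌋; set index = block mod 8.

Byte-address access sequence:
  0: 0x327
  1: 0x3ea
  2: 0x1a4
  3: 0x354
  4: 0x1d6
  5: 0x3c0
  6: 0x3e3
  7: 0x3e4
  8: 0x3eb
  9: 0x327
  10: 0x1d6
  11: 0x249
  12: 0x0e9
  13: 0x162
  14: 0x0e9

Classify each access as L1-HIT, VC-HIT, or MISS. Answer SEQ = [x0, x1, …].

SEQ = [MISS, MISS, MISS, MISS, MISS, MISS, L1-HIT, L1-HIT, L1-HIT, VC-HIT, L1-HIT, MISS, MISS, MISS, VC-HIT]

  [0] addr=0x327 blk=50 s=2: MISS | VC []
  [1] addr=0x3ea blk=62 s=6: MISS | VC []
  [2] addr=0x1a4 blk=26 s=2: MISS | VC [50]
  [3] addr=0x354 blk=53 s=5: MISS | VC [50]
  [4] addr=0x1d6 blk=29 s=5: MISS | VC [50, 53]
  [5] addr=0x3c0 blk=60 s=4: MISS | VC [50, 53]
  [6] addr=0x3e3 blk=62 s=6: L1-HIT | VC [50, 53]
  [7] addr=0x3e4 blk=62 s=6: L1-HIT | VC [50, 53]
  [8] addr=0x3eb blk=62 s=6: L1-HIT | VC [50, 53]
  [9] addr=0x327 blk=50 s=2: VC-HIT | VC [26, 53]
  [10] addr=0x1d6 blk=29 s=5: L1-HIT | VC [26, 53]
  [11] addr=0x249 blk=36 s=4: MISS | VC [26, 53, 60]
  [12] addr=0xe9 blk=14 s=6: MISS | VC [26, 53, 60, 62]
  [13] addr=0x162 blk=22 s=6: MISS | VC [26, 53, 60, 62, 14]
  [14] addr=0xe9 blk=14 s=6: VC-HIT | VC [26, 53, 60, 62, 22]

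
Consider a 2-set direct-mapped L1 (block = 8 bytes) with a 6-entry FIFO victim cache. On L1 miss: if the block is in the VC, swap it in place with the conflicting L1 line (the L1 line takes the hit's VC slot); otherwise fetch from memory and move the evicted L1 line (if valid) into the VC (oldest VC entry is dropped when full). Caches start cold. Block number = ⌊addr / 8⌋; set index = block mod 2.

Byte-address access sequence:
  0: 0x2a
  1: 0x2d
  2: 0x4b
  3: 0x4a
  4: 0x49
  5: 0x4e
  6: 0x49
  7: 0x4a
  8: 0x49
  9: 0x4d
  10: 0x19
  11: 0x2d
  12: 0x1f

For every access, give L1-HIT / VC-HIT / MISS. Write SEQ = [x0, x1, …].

SEQ = [MISS, L1-HIT, MISS, L1-HIT, L1-HIT, L1-HIT, L1-HIT, L1-HIT, L1-HIT, L1-HIT, MISS, VC-HIT, VC-HIT]

#0 0x2a→b5/s1 MISS; vc=[]
#1 0x2d→b5/s1 L1-HIT; vc=[]
#2 0x4b→b9/s1 MISS; vc=[5]
#3 0x4a→b9/s1 L1-HIT; vc=[5]
#4 0x49→b9/s1 L1-HIT; vc=[5]
#5 0x4e→b9/s1 L1-HIT; vc=[5]
#6 0x49→b9/s1 L1-HIT; vc=[5]
#7 0x4a→b9/s1 L1-HIT; vc=[5]
#8 0x49→b9/s1 L1-HIT; vc=[5]
#9 0x4d→b9/s1 L1-HIT; vc=[5]
#10 0x19→b3/s1 MISS; vc=[5,9]
#11 0x2d→b5/s1 VC-HIT; vc=[3,9]
#12 0x1f→b3/s1 VC-HIT; vc=[5,9]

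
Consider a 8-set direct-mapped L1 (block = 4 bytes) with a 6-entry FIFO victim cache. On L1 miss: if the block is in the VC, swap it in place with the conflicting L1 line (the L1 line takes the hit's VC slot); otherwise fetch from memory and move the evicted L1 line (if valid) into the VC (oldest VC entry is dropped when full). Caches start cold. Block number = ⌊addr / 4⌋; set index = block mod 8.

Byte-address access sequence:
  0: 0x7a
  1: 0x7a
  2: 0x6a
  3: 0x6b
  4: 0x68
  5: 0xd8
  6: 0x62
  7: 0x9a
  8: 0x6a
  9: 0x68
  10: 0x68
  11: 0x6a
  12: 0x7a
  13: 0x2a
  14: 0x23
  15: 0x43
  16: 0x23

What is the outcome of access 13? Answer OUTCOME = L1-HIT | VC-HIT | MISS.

#0 0x7a→b30/s6 MISS; vc=[]
#1 0x7a→b30/s6 L1-HIT; vc=[]
#2 0x6a→b26/s2 MISS; vc=[]
#3 0x6b→b26/s2 L1-HIT; vc=[]
#4 0x68→b26/s2 L1-HIT; vc=[]
#5 0xd8→b54/s6 MISS; vc=[30]
#6 0x62→b24/s0 MISS; vc=[30]
#7 0x9a→b38/s6 MISS; vc=[30,54]
#8 0x6a→b26/s2 L1-HIT; vc=[30,54]
#9 0x68→b26/s2 L1-HIT; vc=[30,54]
#10 0x68→b26/s2 L1-HIT; vc=[30,54]
#11 0x6a→b26/s2 L1-HIT; vc=[30,54]
#12 0x7a→b30/s6 VC-HIT; vc=[38,54]
#13 0x2a→b10/s2 MISS; vc=[38,54,26]
#14 0x23→b8/s0 MISS; vc=[38,54,26,24]
#15 0x43→b16/s0 MISS; vc=[38,54,26,24,8]
#16 0x23→b8/s0 VC-HIT; vc=[38,54,26,24,16]

OUTCOME = MISS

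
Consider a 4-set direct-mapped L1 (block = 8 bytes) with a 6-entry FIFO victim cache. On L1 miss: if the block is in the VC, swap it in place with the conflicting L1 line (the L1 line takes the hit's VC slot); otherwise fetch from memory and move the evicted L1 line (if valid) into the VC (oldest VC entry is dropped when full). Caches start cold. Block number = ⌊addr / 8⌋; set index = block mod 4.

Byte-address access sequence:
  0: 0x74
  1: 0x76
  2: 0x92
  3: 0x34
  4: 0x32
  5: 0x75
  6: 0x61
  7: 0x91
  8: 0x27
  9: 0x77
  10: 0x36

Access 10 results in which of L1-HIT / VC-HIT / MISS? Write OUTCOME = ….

0: 0x74 (blk 14, set 2) → MISS  vc=[]
1: 0x76 (blk 14, set 2) → L1-HIT  vc=[]
2: 0x92 (blk 18, set 2) → MISS  vc=[14]
3: 0x34 (blk 6, set 2) → MISS  vc=[14, 18]
4: 0x32 (blk 6, set 2) → L1-HIT  vc=[14, 18]
5: 0x75 (blk 14, set 2) → VC-HIT  vc=[6, 18]
6: 0x61 (blk 12, set 0) → MISS  vc=[6, 18]
7: 0x91 (blk 18, set 2) → VC-HIT  vc=[6, 14]
8: 0x27 (blk 4, set 0) → MISS  vc=[6, 14, 12]
9: 0x77 (blk 14, set 2) → VC-HIT  vc=[6, 18, 12]
10: 0x36 (blk 6, set 2) → VC-HIT  vc=[14, 18, 12]

OUTCOME = VC-HIT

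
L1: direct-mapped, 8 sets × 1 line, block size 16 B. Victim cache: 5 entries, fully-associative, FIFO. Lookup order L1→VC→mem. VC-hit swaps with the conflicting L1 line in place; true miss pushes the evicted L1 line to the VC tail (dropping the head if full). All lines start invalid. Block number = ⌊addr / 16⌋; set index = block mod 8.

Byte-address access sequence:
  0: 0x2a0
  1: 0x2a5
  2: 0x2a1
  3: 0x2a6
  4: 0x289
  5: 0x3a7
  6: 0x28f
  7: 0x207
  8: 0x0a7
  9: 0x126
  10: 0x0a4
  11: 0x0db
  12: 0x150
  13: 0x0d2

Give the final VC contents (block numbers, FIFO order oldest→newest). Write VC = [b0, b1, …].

  [0] addr=0x2a0 blk=42 s=2: MISS | VC []
  [1] addr=0x2a5 blk=42 s=2: L1-HIT | VC []
  [2] addr=0x2a1 blk=42 s=2: L1-HIT | VC []
  [3] addr=0x2a6 blk=42 s=2: L1-HIT | VC []
  [4] addr=0x289 blk=40 s=0: MISS | VC []
  [5] addr=0x3a7 blk=58 s=2: MISS | VC [42]
  [6] addr=0x28f blk=40 s=0: L1-HIT | VC [42]
  [7] addr=0x207 blk=32 s=0: MISS | VC [42, 40]
  [8] addr=0xa7 blk=10 s=2: MISS | VC [42, 40, 58]
  [9] addr=0x126 blk=18 s=2: MISS | VC [42, 40, 58, 10]
  [10] addr=0xa4 blk=10 s=2: VC-HIT | VC [42, 40, 58, 18]
  [11] addr=0xdb blk=13 s=5: MISS | VC [42, 40, 58, 18]
  [12] addr=0x150 blk=21 s=5: MISS | VC [42, 40, 58, 18, 13]
  [13] addr=0xd2 blk=13 s=5: VC-HIT | VC [42, 40, 58, 18, 21]

VC = [42, 40, 58, 18, 21]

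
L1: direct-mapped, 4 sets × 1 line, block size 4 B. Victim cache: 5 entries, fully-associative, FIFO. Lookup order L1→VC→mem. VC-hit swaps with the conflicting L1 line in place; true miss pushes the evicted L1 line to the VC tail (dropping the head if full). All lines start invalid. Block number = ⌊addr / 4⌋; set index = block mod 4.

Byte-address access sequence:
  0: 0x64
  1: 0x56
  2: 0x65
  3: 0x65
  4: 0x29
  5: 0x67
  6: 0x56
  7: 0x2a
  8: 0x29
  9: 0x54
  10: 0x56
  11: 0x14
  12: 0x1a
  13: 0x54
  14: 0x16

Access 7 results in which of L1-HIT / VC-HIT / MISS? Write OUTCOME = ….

  [0] addr=0x64 blk=25 s=1: MISS | VC []
  [1] addr=0x56 blk=21 s=1: MISS | VC [25]
  [2] addr=0x65 blk=25 s=1: VC-HIT | VC [21]
  [3] addr=0x65 blk=25 s=1: L1-HIT | VC [21]
  [4] addr=0x29 blk=10 s=2: MISS | VC [21]
  [5] addr=0x67 blk=25 s=1: L1-HIT | VC [21]
  [6] addr=0x56 blk=21 s=1: VC-HIT | VC [25]
  [7] addr=0x2a blk=10 s=2: L1-HIT | VC [25]
  [8] addr=0x29 blk=10 s=2: L1-HIT | VC [25]
  [9] addr=0x54 blk=21 s=1: L1-HIT | VC [25]
  [10] addr=0x56 blk=21 s=1: L1-HIT | VC [25]
  [11] addr=0x14 blk=5 s=1: MISS | VC [25, 21]
  [12] addr=0x1a blk=6 s=2: MISS | VC [25, 21, 10]
  [13] addr=0x54 blk=21 s=1: VC-HIT | VC [25, 5, 10]
  [14] addr=0x16 blk=5 s=1: VC-HIT | VC [25, 21, 10]

OUTCOME = L1-HIT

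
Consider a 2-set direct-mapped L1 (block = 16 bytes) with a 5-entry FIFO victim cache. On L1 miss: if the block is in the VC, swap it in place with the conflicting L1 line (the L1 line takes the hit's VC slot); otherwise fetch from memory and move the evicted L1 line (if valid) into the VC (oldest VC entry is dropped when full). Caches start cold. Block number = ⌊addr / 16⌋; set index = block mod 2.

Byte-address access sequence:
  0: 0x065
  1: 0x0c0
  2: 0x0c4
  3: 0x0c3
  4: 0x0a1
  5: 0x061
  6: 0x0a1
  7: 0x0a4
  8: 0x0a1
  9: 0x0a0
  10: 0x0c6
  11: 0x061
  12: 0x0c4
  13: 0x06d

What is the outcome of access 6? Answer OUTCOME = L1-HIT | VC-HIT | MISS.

OUTCOME = VC-HIT

#0 0x65→b6/s0 MISS; vc=[]
#1 0xc0→b12/s0 MISS; vc=[6]
#2 0xc4→b12/s0 L1-HIT; vc=[6]
#3 0xc3→b12/s0 L1-HIT; vc=[6]
#4 0xa1→b10/s0 MISS; vc=[6,12]
#5 0x61→b6/s0 VC-HIT; vc=[10,12]
#6 0xa1→b10/s0 VC-HIT; vc=[6,12]
#7 0xa4→b10/s0 L1-HIT; vc=[6,12]
#8 0xa1→b10/s0 L1-HIT; vc=[6,12]
#9 0xa0→b10/s0 L1-HIT; vc=[6,12]
#10 0xc6→b12/s0 VC-HIT; vc=[6,10]
#11 0x61→b6/s0 VC-HIT; vc=[12,10]
#12 0xc4→b12/s0 VC-HIT; vc=[6,10]
#13 0x6d→b6/s0 VC-HIT; vc=[12,10]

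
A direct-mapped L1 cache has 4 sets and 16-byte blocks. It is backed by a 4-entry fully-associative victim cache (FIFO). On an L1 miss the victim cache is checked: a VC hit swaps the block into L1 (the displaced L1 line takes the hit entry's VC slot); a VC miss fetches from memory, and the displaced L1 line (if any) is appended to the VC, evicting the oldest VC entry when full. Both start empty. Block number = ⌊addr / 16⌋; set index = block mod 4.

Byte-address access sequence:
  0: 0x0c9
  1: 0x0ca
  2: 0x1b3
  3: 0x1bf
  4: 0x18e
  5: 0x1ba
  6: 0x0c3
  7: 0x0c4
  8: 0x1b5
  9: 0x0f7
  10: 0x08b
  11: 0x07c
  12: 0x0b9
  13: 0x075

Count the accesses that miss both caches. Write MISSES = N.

MISSES = 7

0: 0xc9 (blk 12, set 0) → MISS  vc=[]
1: 0xca (blk 12, set 0) → L1-HIT  vc=[]
2: 0x1b3 (blk 27, set 3) → MISS  vc=[]
3: 0x1bf (blk 27, set 3) → L1-HIT  vc=[]
4: 0x18e (blk 24, set 0) → MISS  vc=[12]
5: 0x1ba (blk 27, set 3) → L1-HIT  vc=[12]
6: 0xc3 (blk 12, set 0) → VC-HIT  vc=[24]
7: 0xc4 (blk 12, set 0) → L1-HIT  vc=[24]
8: 0x1b5 (blk 27, set 3) → L1-HIT  vc=[24]
9: 0xf7 (blk 15, set 3) → MISS  vc=[24, 27]
10: 0x8b (blk 8, set 0) → MISS  vc=[24, 27, 12]
11: 0x7c (blk 7, set 3) → MISS  vc=[24, 27, 12, 15]
12: 0xb9 (blk 11, set 3) → MISS  vc=[27, 12, 15, 7]
13: 0x75 (blk 7, set 3) → VC-HIT  vc=[27, 12, 15, 11]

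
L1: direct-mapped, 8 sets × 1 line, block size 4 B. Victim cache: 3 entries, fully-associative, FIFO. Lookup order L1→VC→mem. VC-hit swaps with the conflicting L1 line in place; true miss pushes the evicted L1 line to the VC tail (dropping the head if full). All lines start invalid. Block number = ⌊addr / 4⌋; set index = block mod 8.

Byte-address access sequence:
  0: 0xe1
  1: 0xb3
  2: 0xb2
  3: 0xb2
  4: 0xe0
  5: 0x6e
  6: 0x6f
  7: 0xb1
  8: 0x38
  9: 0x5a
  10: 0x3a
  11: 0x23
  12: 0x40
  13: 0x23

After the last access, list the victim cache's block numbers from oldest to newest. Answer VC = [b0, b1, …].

VC = [22, 56, 16]

  [0] addr=0xe1 blk=56 s=0: MISS | VC []
  [1] addr=0xb3 blk=44 s=4: MISS | VC []
  [2] addr=0xb2 blk=44 s=4: L1-HIT | VC []
  [3] addr=0xb2 blk=44 s=4: L1-HIT | VC []
  [4] addr=0xe0 blk=56 s=0: L1-HIT | VC []
  [5] addr=0x6e blk=27 s=3: MISS | VC []
  [6] addr=0x6f blk=27 s=3: L1-HIT | VC []
  [7] addr=0xb1 blk=44 s=4: L1-HIT | VC []
  [8] addr=0x38 blk=14 s=6: MISS | VC []
  [9] addr=0x5a blk=22 s=6: MISS | VC [14]
  [10] addr=0x3a blk=14 s=6: VC-HIT | VC [22]
  [11] addr=0x23 blk=8 s=0: MISS | VC [22, 56]
  [12] addr=0x40 blk=16 s=0: MISS | VC [22, 56, 8]
  [13] addr=0x23 blk=8 s=0: VC-HIT | VC [22, 56, 16]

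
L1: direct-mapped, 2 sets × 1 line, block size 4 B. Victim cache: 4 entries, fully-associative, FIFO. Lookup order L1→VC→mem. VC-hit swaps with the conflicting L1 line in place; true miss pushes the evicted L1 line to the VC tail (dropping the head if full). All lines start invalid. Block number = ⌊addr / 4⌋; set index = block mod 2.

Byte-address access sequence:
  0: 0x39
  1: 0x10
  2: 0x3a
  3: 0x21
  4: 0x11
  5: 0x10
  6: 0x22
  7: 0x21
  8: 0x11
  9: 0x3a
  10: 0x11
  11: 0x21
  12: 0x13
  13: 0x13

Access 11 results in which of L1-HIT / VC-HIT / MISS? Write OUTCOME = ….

OUTCOME = VC-HIT

0: 0x39 (blk 14, set 0) → MISS  vc=[]
1: 0x10 (blk 4, set 0) → MISS  vc=[14]
2: 0x3a (blk 14, set 0) → VC-HIT  vc=[4]
3: 0x21 (blk 8, set 0) → MISS  vc=[4, 14]
4: 0x11 (blk 4, set 0) → VC-HIT  vc=[8, 14]
5: 0x10 (blk 4, set 0) → L1-HIT  vc=[8, 14]
6: 0x22 (blk 8, set 0) → VC-HIT  vc=[4, 14]
7: 0x21 (blk 8, set 0) → L1-HIT  vc=[4, 14]
8: 0x11 (blk 4, set 0) → VC-HIT  vc=[8, 14]
9: 0x3a (blk 14, set 0) → VC-HIT  vc=[8, 4]
10: 0x11 (blk 4, set 0) → VC-HIT  vc=[8, 14]
11: 0x21 (blk 8, set 0) → VC-HIT  vc=[4, 14]
12: 0x13 (blk 4, set 0) → VC-HIT  vc=[8, 14]
13: 0x13 (blk 4, set 0) → L1-HIT  vc=[8, 14]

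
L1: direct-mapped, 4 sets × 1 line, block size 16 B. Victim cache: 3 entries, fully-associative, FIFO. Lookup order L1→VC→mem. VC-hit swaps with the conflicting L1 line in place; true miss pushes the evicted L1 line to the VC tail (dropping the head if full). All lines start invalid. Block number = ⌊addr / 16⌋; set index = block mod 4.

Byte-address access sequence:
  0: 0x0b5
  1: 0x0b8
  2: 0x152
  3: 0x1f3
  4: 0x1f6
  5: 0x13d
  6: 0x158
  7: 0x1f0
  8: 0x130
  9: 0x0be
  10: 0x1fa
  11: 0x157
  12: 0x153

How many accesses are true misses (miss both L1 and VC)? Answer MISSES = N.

MISSES = 4

  [0] addr=0xb5 blk=11 s=3: MISS | VC []
  [1] addr=0xb8 blk=11 s=3: L1-HIT | VC []
  [2] addr=0x152 blk=21 s=1: MISS | VC []
  [3] addr=0x1f3 blk=31 s=3: MISS | VC [11]
  [4] addr=0x1f6 blk=31 s=3: L1-HIT | VC [11]
  [5] addr=0x13d blk=19 s=3: MISS | VC [11, 31]
  [6] addr=0x158 blk=21 s=1: L1-HIT | VC [11, 31]
  [7] addr=0x1f0 blk=31 s=3: VC-HIT | VC [11, 19]
  [8] addr=0x130 blk=19 s=3: VC-HIT | VC [11, 31]
  [9] addr=0xbe blk=11 s=3: VC-HIT | VC [19, 31]
  [10] addr=0x1fa blk=31 s=3: VC-HIT | VC [19, 11]
  [11] addr=0x157 blk=21 s=1: L1-HIT | VC [19, 11]
  [12] addr=0x153 blk=21 s=1: L1-HIT | VC [19, 11]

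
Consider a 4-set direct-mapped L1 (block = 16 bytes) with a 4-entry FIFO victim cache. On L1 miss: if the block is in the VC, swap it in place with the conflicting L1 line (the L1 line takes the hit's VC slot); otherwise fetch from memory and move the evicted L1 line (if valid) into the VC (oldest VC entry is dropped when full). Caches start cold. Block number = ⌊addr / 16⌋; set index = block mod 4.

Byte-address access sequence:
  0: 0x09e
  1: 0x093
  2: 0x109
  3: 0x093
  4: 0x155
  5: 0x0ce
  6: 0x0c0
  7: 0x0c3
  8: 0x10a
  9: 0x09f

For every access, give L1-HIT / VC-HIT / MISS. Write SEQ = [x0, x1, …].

  [0] addr=0x9e blk=9 s=1: MISS | VC []
  [1] addr=0x93 blk=9 s=1: L1-HIT | VC []
  [2] addr=0x109 blk=16 s=0: MISS | VC []
  [3] addr=0x93 blk=9 s=1: L1-HIT | VC []
  [4] addr=0x155 blk=21 s=1: MISS | VC [9]
  [5] addr=0xce blk=12 s=0: MISS | VC [9, 16]
  [6] addr=0xc0 blk=12 s=0: L1-HIT | VC [9, 16]
  [7] addr=0xc3 blk=12 s=0: L1-HIT | VC [9, 16]
  [8] addr=0x10a blk=16 s=0: VC-HIT | VC [9, 12]
  [9] addr=0x9f blk=9 s=1: VC-HIT | VC [21, 12]

SEQ = [MISS, L1-HIT, MISS, L1-HIT, MISS, MISS, L1-HIT, L1-HIT, VC-HIT, VC-HIT]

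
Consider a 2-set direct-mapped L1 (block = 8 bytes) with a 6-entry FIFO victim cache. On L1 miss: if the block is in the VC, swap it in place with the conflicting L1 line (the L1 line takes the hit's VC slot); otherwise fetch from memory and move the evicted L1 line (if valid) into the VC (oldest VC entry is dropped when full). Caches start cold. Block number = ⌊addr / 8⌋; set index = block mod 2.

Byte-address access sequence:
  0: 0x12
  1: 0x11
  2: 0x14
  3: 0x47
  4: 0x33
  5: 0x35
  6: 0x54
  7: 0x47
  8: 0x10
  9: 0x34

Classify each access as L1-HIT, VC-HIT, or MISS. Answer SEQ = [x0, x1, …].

SEQ = [MISS, L1-HIT, L1-HIT, MISS, MISS, L1-HIT, MISS, VC-HIT, VC-HIT, VC-HIT]

  [0] addr=0x12 blk=2 s=0: MISS | VC []
  [1] addr=0x11 blk=2 s=0: L1-HIT | VC []
  [2] addr=0x14 blk=2 s=0: L1-HIT | VC []
  [3] addr=0x47 blk=8 s=0: MISS | VC [2]
  [4] addr=0x33 blk=6 s=0: MISS | VC [2, 8]
  [5] addr=0x35 blk=6 s=0: L1-HIT | VC [2, 8]
  [6] addr=0x54 blk=10 s=0: MISS | VC [2, 8, 6]
  [7] addr=0x47 blk=8 s=0: VC-HIT | VC [2, 10, 6]
  [8] addr=0x10 blk=2 s=0: VC-HIT | VC [8, 10, 6]
  [9] addr=0x34 blk=6 s=0: VC-HIT | VC [8, 10, 2]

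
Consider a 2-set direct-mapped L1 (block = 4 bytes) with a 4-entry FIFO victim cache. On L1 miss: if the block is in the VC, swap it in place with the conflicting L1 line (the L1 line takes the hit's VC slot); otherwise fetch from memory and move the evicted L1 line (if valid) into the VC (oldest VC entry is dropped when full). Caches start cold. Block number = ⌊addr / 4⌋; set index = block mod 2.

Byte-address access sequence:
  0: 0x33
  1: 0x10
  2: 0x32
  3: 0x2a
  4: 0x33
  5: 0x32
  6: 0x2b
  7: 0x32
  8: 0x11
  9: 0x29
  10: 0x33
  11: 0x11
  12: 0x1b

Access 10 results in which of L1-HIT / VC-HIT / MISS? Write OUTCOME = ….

  [0] addr=0x33 blk=12 s=0: MISS | VC []
  [1] addr=0x10 blk=4 s=0: MISS | VC [12]
  [2] addr=0x32 blk=12 s=0: VC-HIT | VC [4]
  [3] addr=0x2a blk=10 s=0: MISS | VC [4, 12]
  [4] addr=0x33 blk=12 s=0: VC-HIT | VC [4, 10]
  [5] addr=0x32 blk=12 s=0: L1-HIT | VC [4, 10]
  [6] addr=0x2b blk=10 s=0: VC-HIT | VC [4, 12]
  [7] addr=0x32 blk=12 s=0: VC-HIT | VC [4, 10]
  [8] addr=0x11 blk=4 s=0: VC-HIT | VC [12, 10]
  [9] addr=0x29 blk=10 s=0: VC-HIT | VC [12, 4]
  [10] addr=0x33 blk=12 s=0: VC-HIT | VC [10, 4]
  [11] addr=0x11 blk=4 s=0: VC-HIT | VC [10, 12]
  [12] addr=0x1b blk=6 s=0: MISS | VC [10, 12, 4]

OUTCOME = VC-HIT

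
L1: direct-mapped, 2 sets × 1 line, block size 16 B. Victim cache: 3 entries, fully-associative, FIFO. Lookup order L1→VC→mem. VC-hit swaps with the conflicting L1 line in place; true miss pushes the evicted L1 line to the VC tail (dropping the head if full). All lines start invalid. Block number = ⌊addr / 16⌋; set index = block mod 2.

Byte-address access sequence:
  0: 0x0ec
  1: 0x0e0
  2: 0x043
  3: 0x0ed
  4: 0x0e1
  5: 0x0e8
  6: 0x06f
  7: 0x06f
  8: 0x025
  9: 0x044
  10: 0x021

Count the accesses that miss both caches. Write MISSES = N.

MISSES = 4

  [0] addr=0xec blk=14 s=0: MISS | VC []
  [1] addr=0xe0 blk=14 s=0: L1-HIT | VC []
  [2] addr=0x43 blk=4 s=0: MISS | VC [14]
  [3] addr=0xed blk=14 s=0: VC-HIT | VC [4]
  [4] addr=0xe1 blk=14 s=0: L1-HIT | VC [4]
  [5] addr=0xe8 blk=14 s=0: L1-HIT | VC [4]
  [6] addr=0x6f blk=6 s=0: MISS | VC [4, 14]
  [7] addr=0x6f blk=6 s=0: L1-HIT | VC [4, 14]
  [8] addr=0x25 blk=2 s=0: MISS | VC [4, 14, 6]
  [9] addr=0x44 blk=4 s=0: VC-HIT | VC [2, 14, 6]
  [10] addr=0x21 blk=2 s=0: VC-HIT | VC [4, 14, 6]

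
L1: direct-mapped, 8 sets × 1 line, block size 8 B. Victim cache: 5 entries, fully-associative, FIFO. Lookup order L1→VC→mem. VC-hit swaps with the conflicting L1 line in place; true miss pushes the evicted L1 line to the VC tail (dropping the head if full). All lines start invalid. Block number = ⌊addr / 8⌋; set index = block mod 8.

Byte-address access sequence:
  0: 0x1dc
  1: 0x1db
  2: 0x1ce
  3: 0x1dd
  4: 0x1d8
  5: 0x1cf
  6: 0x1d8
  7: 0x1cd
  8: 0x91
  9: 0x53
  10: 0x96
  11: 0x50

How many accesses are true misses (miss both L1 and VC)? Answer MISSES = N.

MISSES = 4

  [0] addr=0x1dc blk=59 s=3: MISS | VC []
  [1] addr=0x1db blk=59 s=3: L1-HIT | VC []
  [2] addr=0x1ce blk=57 s=1: MISS | VC []
  [3] addr=0x1dd blk=59 s=3: L1-HIT | VC []
  [4] addr=0x1d8 blk=59 s=3: L1-HIT | VC []
  [5] addr=0x1cf blk=57 s=1: L1-HIT | VC []
  [6] addr=0x1d8 blk=59 s=3: L1-HIT | VC []
  [7] addr=0x1cd blk=57 s=1: L1-HIT | VC []
  [8] addr=0x91 blk=18 s=2: MISS | VC []
  [9] addr=0x53 blk=10 s=2: MISS | VC [18]
  [10] addr=0x96 blk=18 s=2: VC-HIT | VC [10]
  [11] addr=0x50 blk=10 s=2: VC-HIT | VC [18]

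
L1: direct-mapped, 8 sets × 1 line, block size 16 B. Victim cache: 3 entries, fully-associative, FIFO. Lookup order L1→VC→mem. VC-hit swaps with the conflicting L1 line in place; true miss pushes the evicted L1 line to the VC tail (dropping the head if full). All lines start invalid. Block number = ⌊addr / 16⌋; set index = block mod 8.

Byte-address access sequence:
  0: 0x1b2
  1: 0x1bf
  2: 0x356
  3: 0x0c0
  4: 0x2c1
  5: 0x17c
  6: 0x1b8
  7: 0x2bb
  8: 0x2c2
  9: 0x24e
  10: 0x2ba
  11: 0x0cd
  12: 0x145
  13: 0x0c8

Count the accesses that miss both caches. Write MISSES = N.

MISSES = 8

0: 0x1b2 (blk 27, set 3) → MISS  vc=[]
1: 0x1bf (blk 27, set 3) → L1-HIT  vc=[]
2: 0x356 (blk 53, set 5) → MISS  vc=[]
3: 0xc0 (blk 12, set 4) → MISS  vc=[]
4: 0x2c1 (blk 44, set 4) → MISS  vc=[12]
5: 0x17c (blk 23, set 7) → MISS  vc=[12]
6: 0x1b8 (blk 27, set 3) → L1-HIT  vc=[12]
7: 0x2bb (blk 43, set 3) → MISS  vc=[12, 27]
8: 0x2c2 (blk 44, set 4) → L1-HIT  vc=[12, 27]
9: 0x24e (blk 36, set 4) → MISS  vc=[12, 27, 44]
10: 0x2ba (blk 43, set 3) → L1-HIT  vc=[12, 27, 44]
11: 0xcd (blk 12, set 4) → VC-HIT  vc=[36, 27, 44]
12: 0x145 (blk 20, set 4) → MISS  vc=[27, 44, 12]
13: 0xc8 (blk 12, set 4) → VC-HIT  vc=[27, 44, 20]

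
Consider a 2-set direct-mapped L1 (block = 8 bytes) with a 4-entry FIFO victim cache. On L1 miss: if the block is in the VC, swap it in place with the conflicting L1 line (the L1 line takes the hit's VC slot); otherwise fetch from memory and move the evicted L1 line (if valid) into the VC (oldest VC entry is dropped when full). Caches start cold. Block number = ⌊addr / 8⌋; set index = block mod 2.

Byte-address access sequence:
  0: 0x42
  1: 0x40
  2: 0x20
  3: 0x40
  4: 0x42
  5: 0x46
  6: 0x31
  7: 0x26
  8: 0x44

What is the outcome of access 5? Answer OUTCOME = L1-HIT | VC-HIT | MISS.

#0 0x42→b8/s0 MISS; vc=[]
#1 0x40→b8/s0 L1-HIT; vc=[]
#2 0x20→b4/s0 MISS; vc=[8]
#3 0x40→b8/s0 VC-HIT; vc=[4]
#4 0x42→b8/s0 L1-HIT; vc=[4]
#5 0x46→b8/s0 L1-HIT; vc=[4]
#6 0x31→b6/s0 MISS; vc=[4,8]
#7 0x26→b4/s0 VC-HIT; vc=[6,8]
#8 0x44→b8/s0 VC-HIT; vc=[6,4]

OUTCOME = L1-HIT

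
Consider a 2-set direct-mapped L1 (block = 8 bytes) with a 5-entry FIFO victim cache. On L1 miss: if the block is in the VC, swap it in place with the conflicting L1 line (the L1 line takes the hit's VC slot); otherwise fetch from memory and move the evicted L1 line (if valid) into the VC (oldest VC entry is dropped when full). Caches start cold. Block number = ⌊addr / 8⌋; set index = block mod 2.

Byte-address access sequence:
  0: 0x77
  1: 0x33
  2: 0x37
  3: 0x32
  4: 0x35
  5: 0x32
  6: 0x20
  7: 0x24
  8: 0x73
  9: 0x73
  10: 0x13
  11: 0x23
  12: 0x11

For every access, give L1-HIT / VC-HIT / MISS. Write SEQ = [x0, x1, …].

  [0] addr=0x77 blk=14 s=0: MISS | VC []
  [1] addr=0x33 blk=6 s=0: MISS | VC [14]
  [2] addr=0x37 blk=6 s=0: L1-HIT | VC [14]
  [3] addr=0x32 blk=6 s=0: L1-HIT | VC [14]
  [4] addr=0x35 blk=6 s=0: L1-HIT | VC [14]
  [5] addr=0x32 blk=6 s=0: L1-HIT | VC [14]
  [6] addr=0x20 blk=4 s=0: MISS | VC [14, 6]
  [7] addr=0x24 blk=4 s=0: L1-HIT | VC [14, 6]
  [8] addr=0x73 blk=14 s=0: VC-HIT | VC [4, 6]
  [9] addr=0x73 blk=14 s=0: L1-HIT | VC [4, 6]
  [10] addr=0x13 blk=2 s=0: MISS | VC [4, 6, 14]
  [11] addr=0x23 blk=4 s=0: VC-HIT | VC [2, 6, 14]
  [12] addr=0x11 blk=2 s=0: VC-HIT | VC [4, 6, 14]

SEQ = [MISS, MISS, L1-HIT, L1-HIT, L1-HIT, L1-HIT, MISS, L1-HIT, VC-HIT, L1-HIT, MISS, VC-HIT, VC-HIT]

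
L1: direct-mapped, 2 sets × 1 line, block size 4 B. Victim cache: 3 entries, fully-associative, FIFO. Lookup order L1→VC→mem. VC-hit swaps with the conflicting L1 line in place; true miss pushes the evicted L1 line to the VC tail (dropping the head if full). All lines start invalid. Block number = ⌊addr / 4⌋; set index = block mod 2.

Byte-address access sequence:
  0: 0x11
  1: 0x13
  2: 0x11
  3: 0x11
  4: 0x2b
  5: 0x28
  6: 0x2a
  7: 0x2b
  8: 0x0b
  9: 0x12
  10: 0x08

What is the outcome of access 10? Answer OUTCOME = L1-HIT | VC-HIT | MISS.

0: 0x11 (blk 4, set 0) → MISS  vc=[]
1: 0x13 (blk 4, set 0) → L1-HIT  vc=[]
2: 0x11 (blk 4, set 0) → L1-HIT  vc=[]
3: 0x11 (blk 4, set 0) → L1-HIT  vc=[]
4: 0x2b (blk 10, set 0) → MISS  vc=[4]
5: 0x28 (blk 10, set 0) → L1-HIT  vc=[4]
6: 0x2a (blk 10, set 0) → L1-HIT  vc=[4]
7: 0x2b (blk 10, set 0) → L1-HIT  vc=[4]
8: 0xb (blk 2, set 0) → MISS  vc=[4, 10]
9: 0x12 (blk 4, set 0) → VC-HIT  vc=[2, 10]
10: 0x8 (blk 2, set 0) → VC-HIT  vc=[4, 10]

OUTCOME = VC-HIT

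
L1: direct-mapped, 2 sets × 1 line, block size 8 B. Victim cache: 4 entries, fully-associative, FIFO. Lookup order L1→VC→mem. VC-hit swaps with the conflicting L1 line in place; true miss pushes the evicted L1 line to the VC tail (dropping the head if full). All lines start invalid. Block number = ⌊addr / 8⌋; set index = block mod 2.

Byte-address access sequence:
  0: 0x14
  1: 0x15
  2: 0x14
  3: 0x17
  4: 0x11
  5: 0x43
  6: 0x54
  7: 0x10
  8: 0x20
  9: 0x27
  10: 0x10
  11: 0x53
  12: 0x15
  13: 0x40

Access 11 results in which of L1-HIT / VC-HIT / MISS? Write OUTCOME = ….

OUTCOME = VC-HIT

  [0] addr=0x14 blk=2 s=0: MISS | VC []
  [1] addr=0x15 blk=2 s=0: L1-HIT | VC []
  [2] addr=0x14 blk=2 s=0: L1-HIT | VC []
  [3] addr=0x17 blk=2 s=0: L1-HIT | VC []
  [4] addr=0x11 blk=2 s=0: L1-HIT | VC []
  [5] addr=0x43 blk=8 s=0: MISS | VC [2]
  [6] addr=0x54 blk=10 s=0: MISS | VC [2, 8]
  [7] addr=0x10 blk=2 s=0: VC-HIT | VC [10, 8]
  [8] addr=0x20 blk=4 s=0: MISS | VC [10, 8, 2]
  [9] addr=0x27 blk=4 s=0: L1-HIT | VC [10, 8, 2]
  [10] addr=0x10 blk=2 s=0: VC-HIT | VC [10, 8, 4]
  [11] addr=0x53 blk=10 s=0: VC-HIT | VC [2, 8, 4]
  [12] addr=0x15 blk=2 s=0: VC-HIT | VC [10, 8, 4]
  [13] addr=0x40 blk=8 s=0: VC-HIT | VC [10, 2, 4]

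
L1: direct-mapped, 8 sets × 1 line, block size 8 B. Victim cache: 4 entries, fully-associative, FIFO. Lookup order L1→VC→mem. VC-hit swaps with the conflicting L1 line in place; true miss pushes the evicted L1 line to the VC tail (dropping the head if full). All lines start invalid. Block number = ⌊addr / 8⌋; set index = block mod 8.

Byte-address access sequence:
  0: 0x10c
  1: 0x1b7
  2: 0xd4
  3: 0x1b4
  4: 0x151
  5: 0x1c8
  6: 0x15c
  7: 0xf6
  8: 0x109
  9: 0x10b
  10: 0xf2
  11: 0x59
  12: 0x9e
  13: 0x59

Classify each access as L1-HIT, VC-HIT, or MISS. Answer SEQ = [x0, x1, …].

SEQ = [MISS, MISS, MISS, L1-HIT, MISS, MISS, MISS, MISS, VC-HIT, L1-HIT, L1-HIT, MISS, MISS, VC-HIT]

#0 0x10c→b33/s1 MISS; vc=[]
#1 0x1b7→b54/s6 MISS; vc=[]
#2 0xd4→b26/s2 MISS; vc=[]
#3 0x1b4→b54/s6 L1-HIT; vc=[]
#4 0x151→b42/s2 MISS; vc=[26]
#5 0x1c8→b57/s1 MISS; vc=[26,33]
#6 0x15c→b43/s3 MISS; vc=[26,33]
#7 0xf6→b30/s6 MISS; vc=[26,33,54]
#8 0x109→b33/s1 VC-HIT; vc=[26,57,54]
#9 0x10b→b33/s1 L1-HIT; vc=[26,57,54]
#10 0xf2→b30/s6 L1-HIT; vc=[26,57,54]
#11 0x59→b11/s3 MISS; vc=[26,57,54,43]
#12 0x9e→b19/s3 MISS; vc=[57,54,43,11]
#13 0x59→b11/s3 VC-HIT; vc=[57,54,43,19]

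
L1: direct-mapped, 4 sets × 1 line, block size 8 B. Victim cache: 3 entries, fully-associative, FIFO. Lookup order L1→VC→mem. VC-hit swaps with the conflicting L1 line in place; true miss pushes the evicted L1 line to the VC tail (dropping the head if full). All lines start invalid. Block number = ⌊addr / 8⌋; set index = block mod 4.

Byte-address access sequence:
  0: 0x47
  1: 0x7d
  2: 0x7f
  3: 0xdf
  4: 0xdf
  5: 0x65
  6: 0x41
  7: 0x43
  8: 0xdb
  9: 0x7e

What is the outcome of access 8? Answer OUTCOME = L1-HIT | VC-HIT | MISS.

  [0] addr=0x47 blk=8 s=0: MISS | VC []
  [1] addr=0x7d blk=15 s=3: MISS | VC []
  [2] addr=0x7f blk=15 s=3: L1-HIT | VC []
  [3] addr=0xdf blk=27 s=3: MISS | VC [15]
  [4] addr=0xdf blk=27 s=3: L1-HIT | VC [15]
  [5] addr=0x65 blk=12 s=0: MISS | VC [15, 8]
  [6] addr=0x41 blk=8 s=0: VC-HIT | VC [15, 12]
  [7] addr=0x43 blk=8 s=0: L1-HIT | VC [15, 12]
  [8] addr=0xdb blk=27 s=3: L1-HIT | VC [15, 12]
  [9] addr=0x7e blk=15 s=3: VC-HIT | VC [27, 12]

OUTCOME = L1-HIT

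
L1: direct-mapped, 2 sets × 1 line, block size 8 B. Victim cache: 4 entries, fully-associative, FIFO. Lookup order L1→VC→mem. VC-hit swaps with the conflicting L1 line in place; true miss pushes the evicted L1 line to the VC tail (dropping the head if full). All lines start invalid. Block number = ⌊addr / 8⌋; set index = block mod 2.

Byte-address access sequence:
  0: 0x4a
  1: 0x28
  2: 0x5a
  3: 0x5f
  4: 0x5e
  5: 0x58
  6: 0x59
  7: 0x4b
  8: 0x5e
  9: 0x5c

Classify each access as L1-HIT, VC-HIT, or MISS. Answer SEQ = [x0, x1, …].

SEQ = [MISS, MISS, MISS, L1-HIT, L1-HIT, L1-HIT, L1-HIT, VC-HIT, VC-HIT, L1-HIT]

#0 0x4a→b9/s1 MISS; vc=[]
#1 0x28→b5/s1 MISS; vc=[9]
#2 0x5a→b11/s1 MISS; vc=[9,5]
#3 0x5f→b11/s1 L1-HIT; vc=[9,5]
#4 0x5e→b11/s1 L1-HIT; vc=[9,5]
#5 0x58→b11/s1 L1-HIT; vc=[9,5]
#6 0x59→b11/s1 L1-HIT; vc=[9,5]
#7 0x4b→b9/s1 VC-HIT; vc=[11,5]
#8 0x5e→b11/s1 VC-HIT; vc=[9,5]
#9 0x5c→b11/s1 L1-HIT; vc=[9,5]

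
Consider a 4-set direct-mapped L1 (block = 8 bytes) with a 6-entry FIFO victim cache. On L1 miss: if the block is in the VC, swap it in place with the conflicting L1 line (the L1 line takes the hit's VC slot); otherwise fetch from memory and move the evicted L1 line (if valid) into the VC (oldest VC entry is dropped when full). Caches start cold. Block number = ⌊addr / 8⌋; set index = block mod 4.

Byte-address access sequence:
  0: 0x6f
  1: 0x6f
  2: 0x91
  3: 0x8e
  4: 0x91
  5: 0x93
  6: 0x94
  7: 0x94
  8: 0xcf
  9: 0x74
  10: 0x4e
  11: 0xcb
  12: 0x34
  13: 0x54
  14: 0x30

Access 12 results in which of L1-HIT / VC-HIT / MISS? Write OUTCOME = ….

#0 0x6f→b13/s1 MISS; vc=[]
#1 0x6f→b13/s1 L1-HIT; vc=[]
#2 0x91→b18/s2 MISS; vc=[]
#3 0x8e→b17/s1 MISS; vc=[13]
#4 0x91→b18/s2 L1-HIT; vc=[13]
#5 0x93→b18/s2 L1-HIT; vc=[13]
#6 0x94→b18/s2 L1-HIT; vc=[13]
#7 0x94→b18/s2 L1-HIT; vc=[13]
#8 0xcf→b25/s1 MISS; vc=[13,17]
#9 0x74→b14/s2 MISS; vc=[13,17,18]
#10 0x4e→b9/s1 MISS; vc=[13,17,18,25]
#11 0xcb→b25/s1 VC-HIT; vc=[13,17,18,9]
#12 0x34→b6/s2 MISS; vc=[13,17,18,9,14]
#13 0x54→b10/s2 MISS; vc=[13,17,18,9,14,6]
#14 0x30→b6/s2 VC-HIT; vc=[13,17,18,9,14,10]

OUTCOME = MISS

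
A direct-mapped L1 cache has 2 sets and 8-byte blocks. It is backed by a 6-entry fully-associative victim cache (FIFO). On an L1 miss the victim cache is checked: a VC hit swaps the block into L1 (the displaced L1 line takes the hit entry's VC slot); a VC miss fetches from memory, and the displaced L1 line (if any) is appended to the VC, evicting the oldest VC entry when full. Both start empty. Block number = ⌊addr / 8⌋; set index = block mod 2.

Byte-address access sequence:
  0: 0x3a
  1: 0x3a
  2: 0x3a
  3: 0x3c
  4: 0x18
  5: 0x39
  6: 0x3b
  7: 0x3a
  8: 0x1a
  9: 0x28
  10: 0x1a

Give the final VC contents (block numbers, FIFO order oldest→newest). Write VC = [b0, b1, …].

VC = [7, 5]

#0 0x3a→b7/s1 MISS; vc=[]
#1 0x3a→b7/s1 L1-HIT; vc=[]
#2 0x3a→b7/s1 L1-HIT; vc=[]
#3 0x3c→b7/s1 L1-HIT; vc=[]
#4 0x18→b3/s1 MISS; vc=[7]
#5 0x39→b7/s1 VC-HIT; vc=[3]
#6 0x3b→b7/s1 L1-HIT; vc=[3]
#7 0x3a→b7/s1 L1-HIT; vc=[3]
#8 0x1a→b3/s1 VC-HIT; vc=[7]
#9 0x28→b5/s1 MISS; vc=[7,3]
#10 0x1a→b3/s1 VC-HIT; vc=[7,5]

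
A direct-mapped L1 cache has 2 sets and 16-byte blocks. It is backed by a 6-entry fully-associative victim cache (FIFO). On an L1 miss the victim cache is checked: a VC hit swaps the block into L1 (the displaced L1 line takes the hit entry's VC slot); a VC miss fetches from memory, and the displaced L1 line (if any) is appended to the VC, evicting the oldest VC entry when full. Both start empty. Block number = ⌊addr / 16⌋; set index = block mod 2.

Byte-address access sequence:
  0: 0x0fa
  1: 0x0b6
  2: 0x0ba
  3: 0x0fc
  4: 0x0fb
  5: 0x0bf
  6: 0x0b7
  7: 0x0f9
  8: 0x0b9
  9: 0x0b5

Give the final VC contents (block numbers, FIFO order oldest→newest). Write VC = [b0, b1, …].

0: 0xfa (blk 15, set 1) → MISS  vc=[]
1: 0xb6 (blk 11, set 1) → MISS  vc=[15]
2: 0xba (blk 11, set 1) → L1-HIT  vc=[15]
3: 0xfc (blk 15, set 1) → VC-HIT  vc=[11]
4: 0xfb (blk 15, set 1) → L1-HIT  vc=[11]
5: 0xbf (blk 11, set 1) → VC-HIT  vc=[15]
6: 0xb7 (blk 11, set 1) → L1-HIT  vc=[15]
7: 0xf9 (blk 15, set 1) → VC-HIT  vc=[11]
8: 0xb9 (blk 11, set 1) → VC-HIT  vc=[15]
9: 0xb5 (blk 11, set 1) → L1-HIT  vc=[15]

VC = [15]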